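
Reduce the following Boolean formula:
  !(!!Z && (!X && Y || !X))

!Z || X

!(!!Z && (!X && Y || !X))
= !(!!Z && !X)   — absorption
= !Z || X   — De Morgan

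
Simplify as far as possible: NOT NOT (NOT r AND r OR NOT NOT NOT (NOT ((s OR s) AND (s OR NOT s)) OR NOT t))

NOT NOT (NOT r AND r OR NOT NOT NOT (NOT ((s OR s) AND (s OR NOT s)) OR NOT t))
= NOT r AND r OR NOT NOT NOT (NOT ((s OR s) AND (s OR NOT s)) OR NOT t)   — double negation
= NOT r AND r OR NOT (NOT ((s OR s) AND (s OR NOT s)) OR NOT t)   — double negation
= NOT r AND r OR NOT (NOT (s OR s AND NOT s) OR NOT t)   — distribution
= NOT (NOT (s OR s AND NOT s) OR NOT t)   — complement / identity
= NOT (NOT s OR NOT t)   — complement / identity
= s AND t   — De Morgan

s AND t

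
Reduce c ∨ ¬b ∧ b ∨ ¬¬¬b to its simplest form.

c ∨ ¬b

c ∨ ¬b ∧ b ∨ ¬¬¬b
= c ∨ ¬¬¬b   [complement / identity]
= c ∨ ¬b   [double negation]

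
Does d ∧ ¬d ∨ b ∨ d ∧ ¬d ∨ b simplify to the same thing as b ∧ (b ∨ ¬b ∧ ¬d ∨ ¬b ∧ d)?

Yes

E1: d ∧ ¬d ∨ b ∨ d ∧ ¬d ∨ b
    = d ∧ ¬d ∨ b   (idempotence)
    = b   (complement / identity)
E2: b ∧ (b ∨ ¬b ∧ ¬d ∨ ¬b ∧ d)
    = b ∧ (b ∨ ¬b)   (distribution)
    = b   (complement / identity)
Both reduce to b, so they are equivalent.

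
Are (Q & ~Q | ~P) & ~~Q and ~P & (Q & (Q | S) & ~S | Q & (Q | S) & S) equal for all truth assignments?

Yes

E1: (Q & ~Q | ~P) & ~~Q
    = ~P & ~~Q   — complement / identity
    = ~P & Q   — double negation
E2: ~P & (Q & (Q | S) & ~S | Q & (Q | S) & S)
    = ~P & Q & (Q | S)   — distribution
    = ~P & Q   — absorption
Both reduce to ~P & Q, so they are equivalent.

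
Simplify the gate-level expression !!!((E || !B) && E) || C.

!E || C

!!!((E || !B) && E) || C
= !!!E || C   [absorption]
= !E || C   [double negation]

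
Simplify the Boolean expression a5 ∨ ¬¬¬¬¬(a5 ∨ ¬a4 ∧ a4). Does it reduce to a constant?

True

a5 ∨ ¬¬¬¬¬(a5 ∨ ¬a4 ∧ a4)
= a5 ∨ ¬¬¬¬¬a5   (complement / identity)
= a5 ∨ ¬¬¬a5   (double negation)
= a5 ∨ ¬a5   (double negation)
= True   (complement)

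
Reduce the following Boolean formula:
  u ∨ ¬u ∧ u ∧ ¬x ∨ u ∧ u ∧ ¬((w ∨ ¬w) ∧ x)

u

u ∨ ¬u ∧ u ∧ ¬x ∨ u ∧ u ∧ ¬((w ∨ ¬w) ∧ x)
= u ∨ ¬u ∧ u ∧ ¬x ∨ u ∧ u ∧ ¬x   — complement / identity
= u ∨ u ∧ ¬x   — distribution
= u   — absorption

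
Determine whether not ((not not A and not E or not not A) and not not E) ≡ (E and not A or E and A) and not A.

E1: not ((not not A and not E or not not A) and not not E)
    = not (not not A and not not E)   [absorption]
    = not A or not E   [De Morgan]
E2: (E and not A or E and A) and not A
    = E and not A   [distribution]
These differ: at A=0, E=0, E1 = 1 but E2 = 0.

No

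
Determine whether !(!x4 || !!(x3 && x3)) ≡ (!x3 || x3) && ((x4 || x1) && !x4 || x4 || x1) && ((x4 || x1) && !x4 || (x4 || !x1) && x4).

No

E1: !(!x4 || !!(x3 && x3))
    = !(!x4 || !!x3)
    = x4 && !x3
E2: (!x3 || x3) && ((x4 || x1) && !x4 || x4 || x1) && ((x4 || x1) && !x4 || (x4 || !x1) && x4)
    = ((x4 || x1) && !x4 || x4 || x1) && ((x4 || x1) && !x4 || (x4 || !x1) && x4)
    = ((x4 || x1) && !x4 || x4 || x1) && ((x4 || x1) && !x4 || x4)
    = (x4 || x1) && !x4 || (x4 || x1) && x4
    = x4 || x1
These differ: at x1=1, x3=1, x4=0, E1 = 0 but E2 = 1.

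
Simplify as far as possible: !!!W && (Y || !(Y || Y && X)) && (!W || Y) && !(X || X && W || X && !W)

!W && !X

!!!W && (Y || !(Y || Y && X)) && (!W || Y) && !(X || X && W || X && !W)
= !!!W && (Y || !Y) && (!W || Y) && !(X || X && W || X && !W)   (absorption)
= !!!W && (Y || !Y) && (!W || Y) && !(X || X)   (distribution)
= !!!W && (!W || Y) && !(X || X)   (complement / identity)
= !!!W && (!W || Y) && !X   (idempotence)
= !W && (!W || Y) && !X   (double negation)
= !W && !X   (absorption)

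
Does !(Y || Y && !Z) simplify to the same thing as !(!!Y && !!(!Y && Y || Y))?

E1: !(Y || Y && !Z)
    = !Y   [absorption]
E2: !(!!Y && !!(!Y && Y || Y))
    = !(!!Y && !!Y)   [complement / identity]
    = !!!Y   [idempotence]
    = !Y   [double negation]
Both reduce to !Y, so they are equivalent.

Yes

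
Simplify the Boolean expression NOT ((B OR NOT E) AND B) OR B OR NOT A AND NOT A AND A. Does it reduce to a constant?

NOT ((B OR NOT E) AND B) OR B OR NOT A AND NOT A AND A
= NOT B OR B OR NOT A AND NOT A AND A   (absorption)
= NOT B OR B OR NOT A AND A   (idempotence)
= NOT B OR B   (complement / identity)
= TRUE   (complement)

TRUE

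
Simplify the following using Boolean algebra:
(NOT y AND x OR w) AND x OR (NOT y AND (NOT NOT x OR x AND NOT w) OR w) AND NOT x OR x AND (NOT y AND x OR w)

(NOT y AND x OR w) AND x OR (NOT y AND (NOT NOT x OR x AND NOT w) OR w) AND NOT x OR x AND (NOT y AND x OR w)
= (NOT y AND x OR w) AND x OR (NOT y AND (x OR x AND NOT w) OR w) AND NOT x OR x AND (NOT y AND x OR w)   [double negation]
= (NOT y AND x OR w) AND x OR (NOT y AND x OR w) AND NOT x OR x AND (NOT y AND x OR w)   [absorption]
= (NOT y AND x OR w) AND x OR NOT y AND x OR w   [distribution]
= NOT y AND x OR w   [absorption]

NOT y AND x OR w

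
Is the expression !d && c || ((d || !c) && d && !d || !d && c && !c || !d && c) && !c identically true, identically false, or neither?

neither

!d && c || ((d || !c) && d && !d || !d && c && !c || !d && c) && !c
= !d && c || ((d || !c) && d && !d || !d && c) && !c   — absorption
= !d && c || (d && !d || !d && c) && !c   — absorption
= !d && c || !d && c && !c   — complement / identity
= !d && c   — absorption
This depends on c, d, so it is not a constant.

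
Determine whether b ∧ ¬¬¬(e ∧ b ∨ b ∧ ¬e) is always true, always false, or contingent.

b ∧ ¬¬¬(e ∧ b ∨ b ∧ ¬e)
= b ∧ ¬¬¬b   (distribution)
= b ∧ ¬b   (double negation)
= False   (complement)

always false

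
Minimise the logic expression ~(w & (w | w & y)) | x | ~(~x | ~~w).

~(w & (w | w & y)) | x | ~(~x | ~~w)
= ~(w & (w | w & y)) | x | x & ~w   — De Morgan
= ~(w & (w | w & y)) | x   — absorption
= ~(w & w) | x   — absorption
= ~w | x   — idempotence

~w | x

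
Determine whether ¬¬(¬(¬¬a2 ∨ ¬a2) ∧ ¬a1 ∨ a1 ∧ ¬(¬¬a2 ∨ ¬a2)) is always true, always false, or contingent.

always false

¬¬(¬(¬¬a2 ∨ ¬a2) ∧ ¬a1 ∨ a1 ∧ ¬(¬¬a2 ∨ ¬a2))
= ¬¬¬(¬¬a2 ∨ ¬a2)   (distribution)
= ¬¬(¬a2 ∧ a2)   (De Morgan)
= ¬a2 ∧ a2   (double negation)
= False   (complement)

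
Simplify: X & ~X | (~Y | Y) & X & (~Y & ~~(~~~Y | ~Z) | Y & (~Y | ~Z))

X & ~X | (~Y | Y) & X & (~Y & ~~(~~~Y | ~Z) | Y & (~Y | ~Z))
= X & ~X | (~Y | Y) & X & (~Y & ~~(~Y | ~Z) | Y & (~Y | ~Z))   — double negation
= (~Y | Y) & X & (~Y & ~~(~Y | ~Z) | Y & (~Y | ~Z))   — complement / identity
= (~Y | Y) & X & (~Y & (~Y | ~Z) | Y & (~Y | ~Z))   — double negation
= (~Y | Y) & X & (~Y | ~Z)   — distribution
= X & (~Y | ~Z)   — complement / identity

X & (~Y | ~Z)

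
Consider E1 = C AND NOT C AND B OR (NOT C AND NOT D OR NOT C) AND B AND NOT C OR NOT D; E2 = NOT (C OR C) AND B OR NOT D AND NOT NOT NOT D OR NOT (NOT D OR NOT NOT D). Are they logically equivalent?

Yes

E1: C AND NOT C AND B OR (NOT C AND NOT D OR NOT C) AND B AND NOT C OR NOT D
    = C AND NOT C AND B OR NOT C AND B AND NOT C OR NOT D
    = NOT C AND B OR NOT D
E2: NOT (C OR C) AND B OR NOT D AND NOT NOT NOT D OR NOT (NOT D OR NOT NOT D)
    = NOT C AND B OR NOT D AND NOT NOT NOT D OR NOT (NOT D OR NOT NOT D)
    = NOT C AND B OR NOT D AND NOT D OR NOT (NOT D OR NOT NOT D)
    = NOT C AND B OR NOT D AND NOT D OR D AND NOT D
    = NOT C AND B OR NOT D
Both reduce to NOT C AND B OR NOT D, so they are equivalent.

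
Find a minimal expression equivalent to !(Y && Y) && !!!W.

!(Y && Y) && !!!W
= !(Y && Y) && !W   [double negation]
= !Y && !W   [idempotence]

!Y && !W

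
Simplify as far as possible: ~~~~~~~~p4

p4

~~~~~~~~p4
= ~~~~~~p4   (double negation)
= ~~~~p4   (double negation)
= ~~p4   (double negation)
= p4   (double negation)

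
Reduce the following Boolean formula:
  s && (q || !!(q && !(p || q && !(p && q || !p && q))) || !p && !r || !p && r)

s && (q || !p)

s && (q || !!(q && !(p || q && !(p && q || !p && q))) || !p && !r || !p && r)
= s && (q || !!(q && !(p || q && !q)) || !p && !r || !p && r)   [distribution]
= s && (q || q && !(p || q && !q) || !p && !r || !p && r)   [double negation]
= s && (q || q && !(p || q && !q) || !p)   [distribution]
= s && (q || q && !p || !p)   [complement / identity]
= s && (q || !p)   [absorption]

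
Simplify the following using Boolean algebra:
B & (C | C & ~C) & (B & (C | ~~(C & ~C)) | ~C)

B & (C | C & ~C) & (B & (C | ~~(C & ~C)) | ~C)
= B & (C | C & ~C) & (B & (C | C & ~C) | ~C)   — double negation
= B & (C | C & ~C)   — absorption
= B & C   — complement / identity

B & C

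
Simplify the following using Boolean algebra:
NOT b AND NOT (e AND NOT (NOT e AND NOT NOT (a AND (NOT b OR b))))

NOT b AND NOT e

NOT b AND NOT (e AND NOT (NOT e AND NOT NOT (a AND (NOT b OR b))))
= NOT b AND NOT (e AND (e OR NOT (a AND (NOT b OR b))))   — De Morgan
= NOT b AND NOT (e AND (e OR NOT a))   — complement / identity
= NOT b AND NOT e   — absorption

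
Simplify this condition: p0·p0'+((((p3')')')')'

p0·p0'+((((p3')')')')'
= p0·p0'+((p3')')'   [double negation]
= ((p3')')'   [complement / identity]
= p3'   [double negation]

p3'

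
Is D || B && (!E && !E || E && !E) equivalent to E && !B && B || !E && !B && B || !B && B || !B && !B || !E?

No

E1: D || B && (!E && !E || E && !E)
    = D || B && !E
E2: E && !B && B || !E && !B && B || !B && B || !B && !B || !E
    = !B && B || !B && B || !B && !B || !E
    = !B && B || !B || !E
    = !B || !E
These differ: at B=0, D=0, E=1, E1 = 0 but E2 = 1.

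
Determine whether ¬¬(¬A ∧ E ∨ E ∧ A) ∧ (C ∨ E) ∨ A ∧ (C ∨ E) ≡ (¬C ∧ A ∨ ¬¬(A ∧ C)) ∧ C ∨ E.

E1: ¬¬(¬A ∧ E ∨ E ∧ A) ∧ (C ∨ E) ∨ A ∧ (C ∨ E)
    = ¬¬E ∧ (C ∨ E) ∨ A ∧ (C ∨ E)   [distribution]
    = E ∧ (C ∨ E) ∨ A ∧ (C ∨ E)   [double negation]
    = (E ∨ A) ∧ (C ∨ E)   [distribution]
    = A ∧ C ∨ E   [distribution]
E2: (¬C ∧ A ∨ ¬¬(A ∧ C)) ∧ C ∨ E
    = (¬C ∧ A ∨ A ∧ C) ∧ C ∨ E   [double negation]
    = A ∧ C ∨ E   [distribution]
Both reduce to A ∧ C ∨ E, so they are equivalent.

Yes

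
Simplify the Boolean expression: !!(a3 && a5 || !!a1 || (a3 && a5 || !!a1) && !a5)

a3 && a5 || a1

!!(a3 && a5 || !!a1 || (a3 && a5 || !!a1) && !a5)
= !!(a3 && a5 || !!a1)   [absorption]
= !!(a3 && a5 || a1)   [double negation]
= a3 && a5 || a1   [double negation]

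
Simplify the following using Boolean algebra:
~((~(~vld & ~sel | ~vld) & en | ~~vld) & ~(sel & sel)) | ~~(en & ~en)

~vld | sel

~((~(~vld & ~sel | ~vld) & en | ~~vld) & ~(sel & sel)) | ~~(en & ~en)
= ~((~(~vld & ~sel | ~vld) & en | ~~vld) & ~sel) | ~~(en & ~en)   [idempotence]
= ~((~~vld & en | ~~vld) & ~sel) | ~~(en & ~en)   [absorption]
= ~((~~vld & en | ~~vld) & ~sel) | en & ~en   [double negation]
= ~((~~vld & en | ~~vld) & ~sel)   [complement / identity]
= ~(~~vld & ~sel)   [absorption]
= ~vld | sel   [De Morgan]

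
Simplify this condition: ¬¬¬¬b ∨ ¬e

¬¬¬¬b ∨ ¬e
= ¬¬b ∨ ¬e   [double negation]
= b ∨ ¬e   [double negation]

b ∨ ¬e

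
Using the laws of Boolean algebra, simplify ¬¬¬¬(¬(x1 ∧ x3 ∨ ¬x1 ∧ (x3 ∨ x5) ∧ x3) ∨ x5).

¬x3 ∨ x5

¬¬¬¬(¬(x1 ∧ x3 ∨ ¬x1 ∧ (x3 ∨ x5) ∧ x3) ∨ x5)
= ¬¬¬¬(¬(x1 ∧ x3 ∨ ¬x1 ∧ x3) ∨ x5)   (absorption)
= ¬¬(¬(x1 ∧ x3 ∨ ¬x1 ∧ x3) ∨ x5)   (double negation)
= ¬¬(¬x3 ∨ x5)   (distribution)
= ¬x3 ∨ x5   (double negation)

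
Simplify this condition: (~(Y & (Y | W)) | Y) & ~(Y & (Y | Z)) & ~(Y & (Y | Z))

(~(Y & (Y | W)) | Y) & ~(Y & (Y | Z)) & ~(Y & (Y | Z))
= (~(Y & (Y | W)) | Y) & ~(Y & (Y | Z))   — idempotence
= (~Y | Y) & ~(Y & (Y | Z))   — absorption
= ~(Y & (Y | Z))   — complement / identity
= ~Y   — absorption

~Y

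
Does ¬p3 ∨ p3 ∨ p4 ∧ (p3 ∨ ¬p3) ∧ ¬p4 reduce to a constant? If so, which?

yes, True

¬p3 ∨ p3 ∨ p4 ∧ (p3 ∨ ¬p3) ∧ ¬p4
= ¬p3 ∨ p3 ∨ p4 ∧ ¬p4   [complement / identity]
= ¬p3 ∨ p3   [complement / identity]
= True   [complement]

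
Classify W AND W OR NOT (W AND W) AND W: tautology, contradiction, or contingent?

W AND W OR NOT (W AND W) AND W
= W AND W OR NOT W AND W   — idempotence
= W   — distribution
This depends on W, so it is not a constant.

contingent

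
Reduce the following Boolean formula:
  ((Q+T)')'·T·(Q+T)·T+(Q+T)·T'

Q+T

((Q+T)')'·T·(Q+T)·T+(Q+T)·T'
= (Q+T)·T·(Q+T)·T+(Q+T)·T'
= (Q+T)·T+(Q+T)·T'
= Q+T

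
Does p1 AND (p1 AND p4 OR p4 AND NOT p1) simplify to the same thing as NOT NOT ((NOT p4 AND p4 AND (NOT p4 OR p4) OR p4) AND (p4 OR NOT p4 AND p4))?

No

E1: p1 AND (p1 AND p4 OR p4 AND NOT p1)
    = p1 AND p4   [distribution]
E2: NOT NOT ((NOT p4 AND p4 AND (NOT p4 OR p4) OR p4) AND (p4 OR NOT p4 AND p4))
    = NOT NOT ((NOT p4 AND p4 OR p4) AND (p4 OR NOT p4 AND p4))   [complement / identity]
    = (NOT p4 AND p4 OR p4) AND (p4 OR NOT p4 AND p4)   [double negation]
    = p4 AND p4 OR NOT p4 AND p4   [distribution]
    = p4   [distribution]
These differ: at p1=0, p4=1, E1 = 0 but E2 = 1.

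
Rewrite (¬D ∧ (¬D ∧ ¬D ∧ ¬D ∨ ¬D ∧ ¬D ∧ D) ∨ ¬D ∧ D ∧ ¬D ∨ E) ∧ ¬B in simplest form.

(¬D ∧ (¬D ∧ ¬D ∧ ¬D ∨ ¬D ∧ ¬D ∧ D) ∨ ¬D ∧ D ∧ ¬D ∨ E) ∧ ¬B
= ((¬D ∧ ¬D ∧ ¬D ∨ ¬D ∧ ¬D ∧ D ∨ ¬D ∧ D) ∧ ¬D ∨ E) ∧ ¬B   — distribution
= ((¬D ∧ ¬D ∨ ¬D ∧ D) ∧ ¬D ∨ E) ∧ ¬B   — distribution
= (¬D ∧ ¬D ∨ E) ∧ ¬B   — distribution
= (¬D ∨ E) ∧ ¬B   — idempotence

(¬D ∨ E) ∧ ¬B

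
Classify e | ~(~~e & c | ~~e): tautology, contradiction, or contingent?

tautology

e | ~(~~e & c | ~~e)
= e | ~~~e   — absorption
= e | ~e   — double negation
= 1   — complement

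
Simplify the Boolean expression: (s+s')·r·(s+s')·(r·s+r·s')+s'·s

(s+s')·r·(s+s')·(r·s+r·s')+s'·s
= (s+s')·r·(s+s')·r+s'·s
= (s+s')·r+s'·s
= (s+s')·r
= r

r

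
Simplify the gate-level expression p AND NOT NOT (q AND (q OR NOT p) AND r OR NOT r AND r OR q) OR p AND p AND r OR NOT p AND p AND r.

p AND (q OR r)

p AND NOT NOT (q AND (q OR NOT p) AND r OR NOT r AND r OR q) OR p AND p AND r OR NOT p AND p AND r
= p AND NOT NOT (q AND r OR NOT r AND r OR q) OR p AND p AND r OR NOT p AND p AND r   [absorption]
= p AND NOT NOT (q AND r OR NOT r AND r OR q) OR p AND r   [distribution]
= p AND NOT NOT (q AND r OR q) OR p AND r   [complement / identity]
= p AND NOT NOT q OR p AND r   [absorption]
= p AND (NOT NOT q OR r)   [distribution]
= p AND (q OR r)   [double negation]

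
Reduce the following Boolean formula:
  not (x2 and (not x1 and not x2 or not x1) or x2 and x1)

not x2

not (x2 and (not x1 and not x2 or not x1) or x2 and x1)
= not (x2 and not x1 or x2 and x1)   — absorption
= not x2   — distribution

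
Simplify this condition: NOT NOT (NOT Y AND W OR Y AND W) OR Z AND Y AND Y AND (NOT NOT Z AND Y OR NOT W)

W OR Z AND Y

NOT NOT (NOT Y AND W OR Y AND W) OR Z AND Y AND Y AND (NOT NOT Z AND Y OR NOT W)
= NOT NOT (NOT Y AND W OR Y AND W) OR Z AND Y AND Y AND (Z AND Y OR NOT W)
= NOT NOT (NOT Y AND W OR Y AND W) OR Z AND Y AND (Z AND Y OR NOT W)
= NOT NOT W OR Z AND Y AND (Z AND Y OR NOT W)
= NOT NOT W OR Z AND Y
= W OR Z AND Y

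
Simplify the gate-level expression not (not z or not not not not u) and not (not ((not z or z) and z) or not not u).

not (not z or not not not not u) and not (not ((not z or z) and z) or not not u)
= not (not z or not not not not u) and not (not z or not not u)   — complement / identity
= not (not z or not not u) and not (not z or not not u)   — double negation
= not (not z or not not u)   — idempotence
= z and not u   — De Morgan

z and not u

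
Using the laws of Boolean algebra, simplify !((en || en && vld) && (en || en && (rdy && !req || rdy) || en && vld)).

!((en || en && vld) && (en || en && (rdy && !req || rdy) || en && vld))
= !((en || en && vld) && (en || en && rdy || en && vld))   [absorption]
= !((en || en && vld) && (en || en && vld))   [absorption]
= !(en || en && vld)   [idempotence]
= !en   [absorption]

!en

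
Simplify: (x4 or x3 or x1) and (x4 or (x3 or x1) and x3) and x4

x4

(x4 or x3 or x1) and (x4 or (x3 or x1) and x3) and x4
= (x4 or x3 or x1) and (x4 or x3) and x4
= (x4 or x3) and x4
= x4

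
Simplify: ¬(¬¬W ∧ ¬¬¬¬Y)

¬(¬¬W ∧ ¬¬¬¬Y)
= ¬W ∨ ¬¬¬Y   — De Morgan
= ¬W ∨ ¬Y   — double negation

¬W ∨ ¬Y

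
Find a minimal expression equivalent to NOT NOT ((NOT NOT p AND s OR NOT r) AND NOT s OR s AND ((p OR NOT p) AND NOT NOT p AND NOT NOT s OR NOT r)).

p AND s OR NOT r

NOT NOT ((NOT NOT p AND s OR NOT r) AND NOT s OR s AND ((p OR NOT p) AND NOT NOT p AND NOT NOT s OR NOT r))
= NOT NOT ((NOT NOT p AND s OR NOT r) AND NOT s OR s AND ((p OR NOT p) AND NOT NOT p AND s OR NOT r))
= NOT NOT ((NOT NOT p AND s OR NOT r) AND NOT s OR s AND (NOT NOT p AND s OR NOT r))
= NOT NOT (NOT NOT p AND s OR NOT r)
= NOT NOT (p AND s OR NOT r)
= p AND s OR NOT r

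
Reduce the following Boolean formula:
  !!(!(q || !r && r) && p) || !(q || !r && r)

!q

!!(!(q || !r && r) && p) || !(q || !r && r)
= !(q || !r && r) && p || !(q || !r && r)
= !(q || !r && r)
= !q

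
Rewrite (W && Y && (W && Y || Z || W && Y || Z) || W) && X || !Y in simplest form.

W && X || !Y

(W && Y && (W && Y || Z || W && Y || Z) || W) && X || !Y
= (W && Y && (W && Y || Z) || W) && X || !Y
= (W && Y || W) && X || !Y
= W && X || !Y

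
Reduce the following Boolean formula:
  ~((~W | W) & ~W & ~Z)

~((~W | W) & ~W & ~Z)
= ~(~W & ~Z)   [complement / identity]
= W | Z   [De Morgan]

W | Z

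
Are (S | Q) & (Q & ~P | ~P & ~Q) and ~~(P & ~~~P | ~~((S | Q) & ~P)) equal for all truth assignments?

E1: (S | Q) & (Q & ~P | ~P & ~Q)
    = (S | Q) & ~P   [distribution]
E2: ~~(P & ~~~P | ~~((S | Q) & ~P))
    = P & ~~~P | ~~((S | Q) & ~P)   [double negation]
    = P & ~P | ~~((S | Q) & ~P)   [double negation]
    = P & ~P | (S | Q) & ~P   [double negation]
    = (S | Q) & ~P   [complement / identity]
Both reduce to (S | Q) & ~P, so they are equivalent.

Yes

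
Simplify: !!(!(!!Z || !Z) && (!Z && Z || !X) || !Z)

!!(!(!!Z || !Z) && (!Z && Z || !X) || !Z)
= !!(!Z && Z && (!Z && Z || !X) || !Z)   (De Morgan)
= !!(!Z && Z || !Z)   (absorption)
= !!!Z   (complement / identity)
= !Z   (double negation)

!Z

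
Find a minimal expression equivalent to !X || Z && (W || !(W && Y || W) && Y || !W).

!X || Z

!X || Z && (W || !(W && Y || W) && Y || !W)
= !X || Z && (W || !W && Y || !W)   [absorption]
= !X || Z && (W || !W)   [absorption]
= !X || Z   [complement / identity]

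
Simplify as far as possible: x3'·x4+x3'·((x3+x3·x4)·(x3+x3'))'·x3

x4·x3'

x3'·x4+x3'·((x3+x3·x4)·(x3+x3'))'·x3
= (x4+((x3+x3·x4)·(x3+x3'))'·x3)·x3'   (distribution)
= (x4+(x3·(x3+x3'))'·x3)·x3'   (absorption)
= (x4+x3'·x3)·x3'   (complement / identity)
= x4·x3'   (complement / identity)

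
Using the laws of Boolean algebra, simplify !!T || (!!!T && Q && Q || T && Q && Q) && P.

T || Q && P

!!T || (!!!T && Q && Q || T && Q && Q) && P
= !!T || (!T && Q && Q || T && Q && Q) && P   [double negation]
= !!T || Q && Q && P   [distribution]
= T || Q && Q && P   [double negation]
= T || Q && P   [idempotence]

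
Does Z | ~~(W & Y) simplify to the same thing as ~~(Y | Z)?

No

E1: Z | ~~(W & Y)
    = Z | W & Y   — double negation
E2: ~~(Y | Z)
    = Y | Z   — double negation
These differ: at W=0, Y=1, Z=0, E1 = 0 but E2 = 1.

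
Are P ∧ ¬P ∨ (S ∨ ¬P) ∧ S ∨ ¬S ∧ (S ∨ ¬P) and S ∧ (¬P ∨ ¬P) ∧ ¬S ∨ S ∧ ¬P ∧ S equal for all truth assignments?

No

E1: P ∧ ¬P ∨ (S ∨ ¬P) ∧ S ∨ ¬S ∧ (S ∨ ¬P)
    = (S ∨ ¬P) ∧ S ∨ ¬S ∧ (S ∨ ¬P)
    = S ∨ ¬P
E2: S ∧ (¬P ∨ ¬P) ∧ ¬S ∨ S ∧ ¬P ∧ S
    = S ∧ ¬P ∧ ¬S ∨ S ∧ ¬P ∧ S
    = S ∧ ¬P
These differ: at P=0, S=0, E1 = 1 but E2 = 0.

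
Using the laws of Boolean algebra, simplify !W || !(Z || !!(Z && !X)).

!W || !Z

!W || !(Z || !!(Z && !X))
= !W || !(Z || Z && !X)
= !W || !Z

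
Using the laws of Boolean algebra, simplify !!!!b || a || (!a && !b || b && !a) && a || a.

b || a

!!!!b || a || (!a && !b || b && !a) && a || a
= !!!!b || a || !a && a || a
= !!b || a || !a && a || a
= b || a || !a && a || a
= b || a || a
= b || a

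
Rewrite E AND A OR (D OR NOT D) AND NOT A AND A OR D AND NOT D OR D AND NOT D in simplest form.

E AND A

E AND A OR (D OR NOT D) AND NOT A AND A OR D AND NOT D OR D AND NOT D
= E AND A OR NOT A AND A OR D AND NOT D OR D AND NOT D   — complement / identity
= E AND A OR NOT A AND A OR D AND NOT D   — idempotence
= E AND A OR NOT A AND A   — complement / identity
= E AND A   — complement / identity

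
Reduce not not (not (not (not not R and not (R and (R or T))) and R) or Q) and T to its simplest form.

(not R or Q) and T

not not (not (not (not not R and not (R and (R or T))) and R) or Q) and T
= not not (not (not (not not R and not R) and R) or Q) and T
= not not (not ((not R or R) and R) or Q) and T
= not not (not R or Q) and T
= (not R or Q) and T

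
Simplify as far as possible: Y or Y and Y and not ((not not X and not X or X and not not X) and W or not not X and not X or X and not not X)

Y

Y or Y and Y and not ((not not X and not X or X and not not X) and W or not not X and not X or X and not not X)
= Y or Y and Y and not (not not X and not X or X and not not X)   [absorption]
= Y or Y and not (not not X and not X or X and not not X)   [idempotence]
= Y or Y and not not not X   [distribution]
= Y or Y and not X   [double negation]
= Y   [absorption]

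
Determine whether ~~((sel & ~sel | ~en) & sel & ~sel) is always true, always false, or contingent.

~~((sel & ~sel | ~en) & sel & ~sel)
= ~~(sel & ~sel)   [absorption]
= sel & ~sel   [double negation]
= 0   [complement]

always false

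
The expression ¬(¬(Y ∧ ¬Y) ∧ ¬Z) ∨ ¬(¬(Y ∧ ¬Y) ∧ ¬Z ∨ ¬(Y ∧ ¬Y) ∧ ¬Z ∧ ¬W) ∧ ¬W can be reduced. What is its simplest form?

Z

¬(¬(Y ∧ ¬Y) ∧ ¬Z) ∨ ¬(¬(Y ∧ ¬Y) ∧ ¬Z ∨ ¬(Y ∧ ¬Y) ∧ ¬Z ∧ ¬W) ∧ ¬W
= ¬(¬(Y ∧ ¬Y) ∧ ¬Z) ∨ ¬(¬(Y ∧ ¬Y) ∧ ¬Z) ∧ ¬W   [absorption]
= ¬(¬(Y ∧ ¬Y) ∧ ¬Z)   [absorption]
= Y ∧ ¬Y ∨ Z   [De Morgan]
= Z   [complement / identity]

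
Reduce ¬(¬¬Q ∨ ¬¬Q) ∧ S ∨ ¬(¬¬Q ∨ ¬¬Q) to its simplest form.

¬Q

¬(¬¬Q ∨ ¬¬Q) ∧ S ∨ ¬(¬¬Q ∨ ¬¬Q)
= ¬(¬¬Q ∨ ¬¬Q)   (absorption)
= ¬¬¬Q   (idempotence)
= ¬Q   (double negation)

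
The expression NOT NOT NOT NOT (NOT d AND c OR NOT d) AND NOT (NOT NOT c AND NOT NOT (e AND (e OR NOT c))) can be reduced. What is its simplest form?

NOT d AND (NOT c OR NOT e)

NOT NOT NOT NOT (NOT d AND c OR NOT d) AND NOT (NOT NOT c AND NOT NOT (e AND (e OR NOT c)))
= NOT NOT NOT NOT NOT d AND NOT (NOT NOT c AND NOT NOT (e AND (e OR NOT c)))
= NOT NOT NOT NOT NOT d AND NOT (NOT NOT c AND NOT NOT e)
= NOT NOT NOT d AND NOT (NOT NOT c AND NOT NOT e)
= NOT NOT NOT d AND (NOT c OR NOT e)
= NOT d AND (NOT c OR NOT e)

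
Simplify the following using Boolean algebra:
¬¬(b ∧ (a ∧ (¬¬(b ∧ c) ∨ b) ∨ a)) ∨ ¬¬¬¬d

b ∧ a ∨ d

¬¬(b ∧ (a ∧ (¬¬(b ∧ c) ∨ b) ∨ a)) ∨ ¬¬¬¬d
= ¬¬(b ∧ (a ∧ (b ∧ c ∨ b) ∨ a)) ∨ ¬¬¬¬d   [double negation]
= ¬¬(b ∧ (a ∧ b ∨ a)) ∨ ¬¬¬¬d   [absorption]
= b ∧ (a ∧ b ∨ a) ∨ ¬¬¬¬d   [double negation]
= b ∧ a ∨ ¬¬¬¬d   [absorption]
= b ∧ a ∨ ¬¬d   [double negation]
= b ∧ a ∨ d   [double negation]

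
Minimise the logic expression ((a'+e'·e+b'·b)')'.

a'

((a'+e'·e+b'·b)')'
= ((a'+e'·e)')'
= ((a')')'
= a'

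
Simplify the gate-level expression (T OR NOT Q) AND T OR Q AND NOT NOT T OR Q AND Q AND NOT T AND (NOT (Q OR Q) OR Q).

(T OR NOT Q) AND T OR Q AND NOT NOT T OR Q AND Q AND NOT T AND (NOT (Q OR Q) OR Q)
= (T OR NOT Q) AND T OR Q AND NOT NOT T OR Q AND NOT T AND (NOT (Q OR Q) OR Q)
= T OR Q AND NOT NOT T OR Q AND NOT T AND (NOT (Q OR Q) OR Q)
= T OR Q AND NOT NOT T OR Q AND NOT T AND (NOT Q OR Q)
= T OR Q AND NOT NOT T OR Q AND NOT T
= T OR Q AND T OR Q AND NOT T
= T OR Q

T OR Q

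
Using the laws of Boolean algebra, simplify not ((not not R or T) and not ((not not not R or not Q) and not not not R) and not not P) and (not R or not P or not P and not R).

not R or not P

not ((not not R or T) and not ((not not not R or not Q) and not not not R) and not not P) and (not R or not P or not P and not R)
= not ((not not R or T) and not not not not R and not not P) and (not R or not P or not P and not R)
= not ((not not R or T) and not not R and not not P) and (not R or not P or not P and not R)
= not ((not not R or T) and not not R and not not P) and (not R or not P)
= not (not not R and not not P) and (not R or not P)
= (not R or not P) and (not R or not P)
= not R or not P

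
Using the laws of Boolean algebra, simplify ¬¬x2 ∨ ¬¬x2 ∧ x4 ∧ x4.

¬¬x2 ∨ ¬¬x2 ∧ x4 ∧ x4
= ¬¬x2 ∨ ¬¬x2 ∧ x4   (idempotence)
= ¬¬x2   (absorption)
= x2   (double negation)

x2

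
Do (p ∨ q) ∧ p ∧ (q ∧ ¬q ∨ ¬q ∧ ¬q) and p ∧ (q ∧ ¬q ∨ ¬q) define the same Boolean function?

Yes

E1: (p ∨ q) ∧ p ∧ (q ∧ ¬q ∨ ¬q ∧ ¬q)
    = p ∧ (q ∧ ¬q ∨ ¬q ∧ ¬q)
    = p ∧ ¬q
E2: p ∧ (q ∧ ¬q ∨ ¬q)
    = p ∧ ¬q
Both reduce to p ∧ ¬q, so they are equivalent.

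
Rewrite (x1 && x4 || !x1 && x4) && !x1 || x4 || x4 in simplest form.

x4

(x1 && x4 || !x1 && x4) && !x1 || x4 || x4
= x4 && !x1 || x4 || x4   (distribution)
= x4 && !x1 || x4   (idempotence)
= x4   (absorption)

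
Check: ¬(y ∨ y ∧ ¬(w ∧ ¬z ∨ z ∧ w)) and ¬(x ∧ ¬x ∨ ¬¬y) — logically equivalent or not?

Yes

E1: ¬(y ∨ y ∧ ¬(w ∧ ¬z ∨ z ∧ w))
    = ¬(y ∨ y ∧ ¬w)   — distribution
    = ¬y   — absorption
E2: ¬(x ∧ ¬x ∨ ¬¬y)
    = ¬¬¬y   — complement / identity
    = ¬y   — double negation
Both reduce to ¬y, so they are equivalent.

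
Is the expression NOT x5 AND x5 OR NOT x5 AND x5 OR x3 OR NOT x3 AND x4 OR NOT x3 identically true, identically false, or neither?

identically true

NOT x5 AND x5 OR NOT x5 AND x5 OR x3 OR NOT x3 AND x4 OR NOT x3
= NOT x5 AND x5 OR x3 OR NOT x3 AND x4 OR NOT x3   (idempotence)
= NOT x5 AND x5 OR x3 OR NOT x3   (absorption)
= x3 OR NOT x3   (complement / identity)
= TRUE   (complement)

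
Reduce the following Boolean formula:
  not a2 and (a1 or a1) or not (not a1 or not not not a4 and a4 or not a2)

not a2 and (a1 or a1) or not (not a1 or not not not a4 and a4 or not a2)
= not a2 and (a1 or a1) or not (not a1 or not a4 and a4 or not a2)   [double negation]
= not a2 and a1 or not (not a1 or not a4 and a4 or not a2)   [idempotence]
= not a2 and a1 or not (not a1 or not a2)   [complement / identity]
= not a2 and a1 or a1 and a2   [De Morgan]
= a1   [distribution]

a1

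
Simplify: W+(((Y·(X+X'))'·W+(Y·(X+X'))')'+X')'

W+Y'·X

W+(((Y·(X+X'))'·W+(Y·(X+X'))')'+X')'
= W+(((Y·(X+X'))')'+X')'
= W+((Y')'+X')'
= W+Y'·X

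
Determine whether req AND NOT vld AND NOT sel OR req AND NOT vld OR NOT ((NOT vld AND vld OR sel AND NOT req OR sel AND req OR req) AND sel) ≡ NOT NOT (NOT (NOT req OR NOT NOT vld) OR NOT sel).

Yes

E1: req AND NOT vld AND NOT sel OR req AND NOT vld OR NOT ((NOT vld AND vld OR sel AND NOT req OR sel AND req OR req) AND sel)
    = req AND NOT vld AND NOT sel OR req AND NOT vld OR NOT ((sel AND NOT req OR sel AND req OR req) AND sel)   — complement / identity
    = req AND NOT vld AND NOT sel OR req AND NOT vld OR NOT ((sel OR req) AND sel)   — distribution
    = req AND NOT vld AND NOT sel OR req AND NOT vld OR NOT sel   — absorption
    = req AND NOT vld OR NOT sel   — absorption
E2: NOT NOT (NOT (NOT req OR NOT NOT vld) OR NOT sel)
    = NOT (NOT req OR NOT NOT vld) OR NOT sel   — double negation
    = req AND NOT vld OR NOT sel   — De Morgan
Both reduce to req AND NOT vld OR NOT sel, so they are equivalent.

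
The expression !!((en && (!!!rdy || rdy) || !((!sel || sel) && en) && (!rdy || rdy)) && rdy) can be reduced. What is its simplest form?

!!((en && (!!!rdy || rdy) || !((!sel || sel) && en) && (!rdy || rdy)) && rdy)
= !!((en && (!rdy || rdy) || !((!sel || sel) && en) && (!rdy || rdy)) && rdy)
= !!((en && (!rdy || rdy) || !en && (!rdy || rdy)) && rdy)
= !!((!rdy || rdy) && rdy)
= !!rdy
= rdy

rdy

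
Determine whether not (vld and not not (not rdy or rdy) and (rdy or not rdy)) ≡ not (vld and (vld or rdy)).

E1: not (vld and not not (not rdy or rdy) and (rdy or not rdy))
    = not (vld and (not rdy or rdy) and (rdy or not rdy))
    = not (vld and (not rdy or rdy))
    = not vld
E2: not (vld and (vld or rdy))
    = not vld
Both reduce to not vld, so they are equivalent.

Yes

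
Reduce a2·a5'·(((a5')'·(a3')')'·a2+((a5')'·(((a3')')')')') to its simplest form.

a2·a5'

a2·a5'·(((a5')'·(a3')')'·a2+((a5')'·(((a3')')')')')
= a2·a5'·(((a5')'·(a3')')'·a2+((a5')'·(a3')')')
= a2·a5'·((a5')'·(a3')')'
= a2·a5'·(a5'+a3')
= a2·a5'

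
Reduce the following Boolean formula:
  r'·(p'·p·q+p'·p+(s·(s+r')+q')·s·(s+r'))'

r'·s'

r'·(p'·p·q+p'·p+(s·(s+r')+q')·s·(s+r'))'
= r'·(p'·p·q+p'·p+s·(s+r'))'
= r'·(p'·p·q+p'·p+s)'
= r'·(p'·p+s)'
= r'·s'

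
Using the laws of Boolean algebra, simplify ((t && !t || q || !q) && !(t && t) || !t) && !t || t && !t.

!t

((t && !t || q || !q) && !(t && t) || !t) && !t || t && !t
= ((t && !t || q || !q) && !t || !t) && !t || t && !t
= ((q || !q) && !t || !t) && !t || t && !t
= (!t || !t) && !t || t && !t
= !t && !t || t && !t
= !t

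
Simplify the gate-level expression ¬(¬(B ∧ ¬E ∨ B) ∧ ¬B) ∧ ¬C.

B ∧ ¬C

¬(¬(B ∧ ¬E ∨ B) ∧ ¬B) ∧ ¬C
= ¬(¬B ∧ ¬B) ∧ ¬C   — absorption
= (B ∨ B) ∧ ¬C   — De Morgan
= B ∧ ¬C   — idempotence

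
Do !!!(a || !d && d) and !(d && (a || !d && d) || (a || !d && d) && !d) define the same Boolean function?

Yes

E1: !!!(a || !d && d)
    = !!!a   [complement / identity]
    = !a   [double negation]
E2: !(d && (a || !d && d) || (a || !d && d) && !d)
    = !(a || !d && d)   [distribution]
    = !a   [complement / identity]
Both reduce to !a, so they are equivalent.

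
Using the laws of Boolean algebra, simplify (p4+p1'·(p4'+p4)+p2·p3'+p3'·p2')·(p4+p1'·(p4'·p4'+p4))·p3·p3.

(p4+p1')·p3

(p4+p1'·(p4'+p4)+p2·p3'+p3'·p2')·(p4+p1'·(p4'·p4'+p4))·p3·p3
= (p4+p1'·(p4'+p4)+p3')·(p4+p1'·(p4'·p4'+p4))·p3·p3   — distribution
= (p4+p1'·(p4'+p4)+p3')·(p4+p1'·(p4'·p4'+p4))·p3   — idempotence
= (p4+p1'·(p4'+p4)+p3')·(p4+p1'·(p4'+p4))·p3   — idempotence
= (p4+p1'·(p4'+p4))·p3   — absorption
= (p4+p1')·p3   — complement / identity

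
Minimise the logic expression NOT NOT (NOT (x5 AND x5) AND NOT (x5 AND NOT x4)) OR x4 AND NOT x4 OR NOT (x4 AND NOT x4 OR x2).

NOT NOT (NOT (x5 AND x5) AND NOT (x5 AND NOT x4)) OR x4 AND NOT x4 OR NOT (x4 AND NOT x4 OR x2)
= NOT NOT (NOT (x5 AND x5) AND NOT (x5 AND NOT x4)) OR NOT (x4 AND NOT x4 OR x2)
= NOT (x5 AND x5 OR x5 AND NOT x4) OR NOT (x4 AND NOT x4 OR x2)
= NOT ((x5 OR NOT x4) AND x5) OR NOT (x4 AND NOT x4 OR x2)
= NOT x5 OR NOT (x4 AND NOT x4 OR x2)
= NOT x5 OR NOT x2

NOT x5 OR NOT x2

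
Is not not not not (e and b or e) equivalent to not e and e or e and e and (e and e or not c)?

E1: not not not not (e and b or e)
    = not not not not e   (absorption)
    = not not e   (double negation)
    = e   (double negation)
E2: not e and e or e and e and (e and e or not c)
    = not e and e or e and e   (absorption)
    = e   (distribution)
Both reduce to e, so they are equivalent.

Yes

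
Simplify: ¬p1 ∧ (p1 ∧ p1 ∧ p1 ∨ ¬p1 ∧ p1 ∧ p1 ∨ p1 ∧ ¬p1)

¬p1 ∧ (p1 ∧ p1 ∧ p1 ∨ ¬p1 ∧ p1 ∧ p1 ∨ p1 ∧ ¬p1)
= ¬p1 ∧ (p1 ∧ p1 ∨ p1 ∧ ¬p1)   [distribution]
= ¬p1 ∧ p1   [distribution]
= False   [complement]

False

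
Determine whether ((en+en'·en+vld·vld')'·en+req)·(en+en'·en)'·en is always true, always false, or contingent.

always false

((en+en'·en+vld·vld')'·en+req)·(en+en'·en)'·en
= ((en+en'·en)'·en+req)·(en+en'·en)'·en   (complement / identity)
= (en+en'·en)'·en   (absorption)
= en'·en   (complement / identity)
= 0   (complement)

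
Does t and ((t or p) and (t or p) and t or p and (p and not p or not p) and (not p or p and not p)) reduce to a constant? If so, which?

t and ((t or p) and (t or p) and t or p and (p and not p or not p) and (not p or p and not p))
= t and ((t or p) and t or p and (p and not p or not p) and (not p or p and not p))   (idempotence)
= t and ((t or p) and t or p and (p and not p or not p and not p))   (distribution)
= t and (t or p and (p and not p or not p and not p))   (absorption)
= t and (t or p and not p)   (distribution)
= t and t   (complement / identity)
= t   (idempotence)
This depends on t, so it is not a constant.

no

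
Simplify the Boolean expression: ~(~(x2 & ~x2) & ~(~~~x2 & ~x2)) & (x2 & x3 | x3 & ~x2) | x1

~x2 & x3 | x1

~(~(x2 & ~x2) & ~(~~~x2 & ~x2)) & (x2 & x3 | x3 & ~x2) | x1
= (x2 & ~x2 | ~~~x2 & ~x2) & (x2 & x3 | x3 & ~x2) | x1   — De Morgan
= (x2 & ~x2 | ~~~x2 & ~x2) & x3 | x1   — distribution
= (x2 & ~x2 | ~x2 & ~x2) & x3 | x1   — double negation
= ~x2 & x3 | x1   — distribution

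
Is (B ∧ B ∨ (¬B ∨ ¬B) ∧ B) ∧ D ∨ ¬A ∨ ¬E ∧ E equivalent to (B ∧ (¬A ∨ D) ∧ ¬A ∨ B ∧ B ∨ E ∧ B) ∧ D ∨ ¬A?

E1: (B ∧ B ∨ (¬B ∨ ¬B) ∧ B) ∧ D ∨ ¬A ∨ ¬E ∧ E
    = (B ∧ B ∨ ¬B ∧ B) ∧ D ∨ ¬A ∨ ¬E ∧ E   — idempotence
    = (B ∧ B ∨ ¬B ∧ B) ∧ D ∨ ¬A   — complement / identity
    = B ∧ D ∨ ¬A   — distribution
E2: (B ∧ (¬A ∨ D) ∧ ¬A ∨ B ∧ B ∨ E ∧ B) ∧ D ∨ ¬A
    = (B ∧ (¬A ∨ D) ∧ ¬A ∨ (B ∨ E) ∧ B) ∧ D ∨ ¬A   — distribution
    = (B ∧ (¬A ∨ D) ∧ ¬A ∨ B) ∧ D ∨ ¬A   — absorption
    = (B ∧ ¬A ∨ B) ∧ D ∨ ¬A   — absorption
    = B ∧ D ∨ ¬A   — absorption
Both reduce to B ∧ D ∨ ¬A, so they are equivalent.

Yes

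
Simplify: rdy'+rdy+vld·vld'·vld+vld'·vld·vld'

rdy'+rdy+vld·vld'·vld+vld'·vld·vld'
= rdy'+rdy+vld·vld'   (distribution)
= rdy'+rdy   (complement / identity)
= 1   (complement)

1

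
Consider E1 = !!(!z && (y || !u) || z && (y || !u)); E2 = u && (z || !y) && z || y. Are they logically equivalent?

E1: !!(!z && (y || !u) || z && (y || !u))
    = !!(y || !u)   (distribution)
    = y || !u   (double negation)
E2: u && (z || !y) && z || y
    = u && z || y   (absorption)
These differ: at u=0, y=0, z=0, E1 = 1 but E2 = 0.

No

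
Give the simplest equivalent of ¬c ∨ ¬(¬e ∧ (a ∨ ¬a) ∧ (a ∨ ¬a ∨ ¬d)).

¬c ∨ e

¬c ∨ ¬(¬e ∧ (a ∨ ¬a) ∧ (a ∨ ¬a ∨ ¬d))
= ¬c ∨ ¬(¬e ∧ (a ∨ ¬a))
= ¬c ∨ ¬¬e
= ¬c ∨ e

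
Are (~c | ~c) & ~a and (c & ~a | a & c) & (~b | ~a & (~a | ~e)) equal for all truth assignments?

E1: (~c | ~c) & ~a
    = ~c & ~a   (idempotence)
E2: (c & ~a | a & c) & (~b | ~a & (~a | ~e))
    = (c & ~a | a & c) & (~b | ~a)   (absorption)
    = c & (~b | ~a)   (distribution)
These differ: at a=0, b=0, c=0, e=0, E1 = 1 but E2 = 0.

No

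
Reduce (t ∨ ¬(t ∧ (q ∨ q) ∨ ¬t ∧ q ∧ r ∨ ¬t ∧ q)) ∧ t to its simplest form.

t

(t ∨ ¬(t ∧ (q ∨ q) ∨ ¬t ∧ q ∧ r ∨ ¬t ∧ q)) ∧ t
= (t ∨ ¬(t ∧ q ∨ ¬t ∧ q ∧ r ∨ ¬t ∧ q)) ∧ t   — idempotence
= (t ∨ ¬(t ∧ q ∨ ¬t ∧ q)) ∧ t   — absorption
= (t ∨ ¬q) ∧ t   — distribution
= t   — absorption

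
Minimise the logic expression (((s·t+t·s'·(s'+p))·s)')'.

(((s·t+t·s'·(s'+p))·s)')'
= (((s·t+t·s')·s)')'   — absorption
= ((t·s)')'   — distribution
= t·s   — double negation

t·s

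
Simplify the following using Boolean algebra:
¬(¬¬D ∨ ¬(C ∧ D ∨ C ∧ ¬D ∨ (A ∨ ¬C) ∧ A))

¬(¬¬D ∨ ¬(C ∧ D ∨ C ∧ ¬D ∨ (A ∨ ¬C) ∧ A))
= ¬(¬¬D ∨ ¬(C ∨ (A ∨ ¬C) ∧ A))   — distribution
= ¬(¬¬D ∨ ¬(C ∨ A))   — absorption
= ¬D ∧ (C ∨ A)   — De Morgan

¬D ∧ (C ∨ A)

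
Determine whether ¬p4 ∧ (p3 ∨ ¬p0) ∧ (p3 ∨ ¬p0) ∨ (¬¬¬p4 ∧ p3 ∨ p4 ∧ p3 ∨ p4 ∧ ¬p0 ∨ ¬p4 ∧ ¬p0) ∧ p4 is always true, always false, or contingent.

¬p4 ∧ (p3 ∨ ¬p0) ∧ (p3 ∨ ¬p0) ∨ (¬¬¬p4 ∧ p3 ∨ p4 ∧ p3 ∨ p4 ∧ ¬p0 ∨ ¬p4 ∧ ¬p0) ∧ p4
= ¬p4 ∧ (p3 ∨ ¬p0) ∧ (p3 ∨ ¬p0) ∨ (¬¬¬p4 ∧ p3 ∨ p4 ∧ p3 ∨ ¬p0) ∧ p4   — distribution
= ¬p4 ∧ (p3 ∨ ¬p0) ∧ (p3 ∨ ¬p0) ∨ (¬p4 ∧ p3 ∨ p4 ∧ p3 ∨ ¬p0) ∧ p4   — double negation
= ¬p4 ∧ (p3 ∨ ¬p0) ∨ (¬p4 ∧ p3 ∨ p4 ∧ p3 ∨ ¬p0) ∧ p4   — idempotence
= ¬p4 ∧ (p3 ∨ ¬p0) ∨ (p3 ∨ ¬p0) ∧ p4   — distribution
= p3 ∨ ¬p0   — distribution
This depends on p0, p3, so it is not a constant.

contingent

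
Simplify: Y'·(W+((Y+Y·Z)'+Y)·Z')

Y'·(W+Z')

Y'·(W+((Y+Y·Z)'+Y)·Z')
= Y'·(W+(Y'+Y)·Z')
= Y'·(W+Z')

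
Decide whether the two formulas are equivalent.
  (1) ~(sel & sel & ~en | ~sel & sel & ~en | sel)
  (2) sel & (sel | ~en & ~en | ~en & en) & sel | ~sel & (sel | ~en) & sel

E1: ~(sel & sel & ~en | ~sel & sel & ~en | sel)
    = ~(sel & ~en | sel)   (distribution)
    = ~sel   (absorption)
E2: sel & (sel | ~en & ~en | ~en & en) & sel | ~sel & (sel | ~en) & sel
    = sel & (sel | ~en) & sel | ~sel & (sel | ~en) & sel   (distribution)
    = (sel | ~en) & sel   (distribution)
    = sel   (absorption)
These differ: at en=0, sel=0, E1 = 1 but E2 = 0.

No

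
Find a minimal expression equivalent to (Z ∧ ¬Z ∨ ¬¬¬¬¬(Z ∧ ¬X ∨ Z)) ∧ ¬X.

¬Z ∧ ¬X

(Z ∧ ¬Z ∨ ¬¬¬¬¬(Z ∧ ¬X ∨ Z)) ∧ ¬X
= (Z ∧ ¬Z ∨ ¬¬¬¬¬Z) ∧ ¬X   (absorption)
= (Z ∧ ¬Z ∨ ¬¬¬Z) ∧ ¬X   (double negation)
= ¬¬¬Z ∧ ¬X   (complement / identity)
= ¬Z ∧ ¬X   (double negation)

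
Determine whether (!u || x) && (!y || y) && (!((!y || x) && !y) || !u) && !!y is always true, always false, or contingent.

contingent

(!u || x) && (!y || y) && (!((!y || x) && !y) || !u) && !!y
= (!u || x) && (!y || y) && (!!y || !u) && !!y
= (!u || x) && (!!y || !u) && !!y
= (!u || x) && !!y
= (!u || x) && y
This depends on u, x, y, so it is not a constant.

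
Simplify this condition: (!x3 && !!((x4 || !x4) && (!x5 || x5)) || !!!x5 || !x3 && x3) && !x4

(!x3 && !!((x4 || !x4) && (!x5 || x5)) || !!!x5 || !x3 && x3) && !x4
= (!x3 && (x4 || !x4) && (!x5 || x5) || !!!x5 || !x3 && x3) && !x4
= (!x3 && (x4 || !x4) && (!x5 || x5) || !!!x5) && !x4
= (!x3 && (!x5 || x5) || !!!x5) && !x4
= (!x3 && (!x5 || x5) || !x5) && !x4
= (!x3 || !x5) && !x4

(!x3 || !x5) && !x4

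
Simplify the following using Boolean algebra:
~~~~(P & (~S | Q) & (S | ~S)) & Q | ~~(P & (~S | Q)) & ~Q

P & (~S | Q)

~~~~(P & (~S | Q) & (S | ~S)) & Q | ~~(P & (~S | Q)) & ~Q
= ~~~~(P & (~S | Q) & (S | ~S)) & Q | P & (~S | Q) & ~Q
= ~~~~(P & (~S | Q)) & Q | P & (~S | Q) & ~Q
= ~~(P & (~S | Q)) & Q | P & (~S | Q) & ~Q
= P & (~S | Q) & Q | P & (~S | Q) & ~Q
= P & (~S | Q)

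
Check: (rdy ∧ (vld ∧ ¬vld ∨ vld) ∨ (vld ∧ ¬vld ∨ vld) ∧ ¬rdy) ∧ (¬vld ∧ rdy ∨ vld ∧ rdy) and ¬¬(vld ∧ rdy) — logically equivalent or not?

Yes

E1: (rdy ∧ (vld ∧ ¬vld ∨ vld) ∨ (vld ∧ ¬vld ∨ vld) ∧ ¬rdy) ∧ (¬vld ∧ rdy ∨ vld ∧ rdy)
    = (rdy ∧ (vld ∧ ¬vld ∨ vld) ∨ (vld ∧ ¬vld ∨ vld) ∧ ¬rdy) ∧ rdy   [distribution]
    = (vld ∧ ¬vld ∨ vld) ∧ rdy   [distribution]
    = vld ∧ rdy   [complement / identity]
E2: ¬¬(vld ∧ rdy)
    = vld ∧ rdy   [double negation]
Both reduce to vld ∧ rdy, so they are equivalent.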